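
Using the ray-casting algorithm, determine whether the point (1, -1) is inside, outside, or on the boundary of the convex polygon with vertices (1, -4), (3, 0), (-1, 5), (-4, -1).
The point (1, -1) lies strictly inside the polygon

Cast a horizontal ray to the right from the query point and count how many polygon edges it crosses (each edge strictly once or zero times, handled with the usual half-open convention). 
Parity of crossings → odd ⇒ inside.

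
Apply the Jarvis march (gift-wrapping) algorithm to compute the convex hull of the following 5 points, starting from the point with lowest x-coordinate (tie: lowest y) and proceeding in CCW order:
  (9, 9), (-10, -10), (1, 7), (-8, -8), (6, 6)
Hull (CCW) = [(-10, -10), (9, 9), (1, 7)]

Jarvis march: at each step, from the current hull vertex p, select the next vertex q as the point such that every other point lies strictly to the left of (or on) the directed line p → q. (Equivalently: for every other point r, the cross product (q − p) × (r − p) ≥ 0.)
Starting point (lowest x, tie lowest y): (-10, -10). Wrap until returning to start. Resulting hull: (-10, -10), (9, 9), (1, 7).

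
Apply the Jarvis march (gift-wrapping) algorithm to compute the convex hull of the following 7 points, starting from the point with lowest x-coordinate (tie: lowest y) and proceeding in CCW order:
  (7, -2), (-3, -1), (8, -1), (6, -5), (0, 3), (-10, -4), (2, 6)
Hull (CCW) = [(-10, -4), (6, -5), (8, -1), (2, 6)]

Jarvis march: at each step, from the current hull vertex p, select the next vertex q as the point such that every other point lies strictly to the left of (or on) the directed line p → q. (Equivalently: for every other point r, the cross product (q − p) × (r − p) ≥ 0.)
Starting point (lowest x, tie lowest y): (-10, -4). Wrap until returning to start. Resulting hull: (-10, -4), (6, -5), (8, -1), (2, 6).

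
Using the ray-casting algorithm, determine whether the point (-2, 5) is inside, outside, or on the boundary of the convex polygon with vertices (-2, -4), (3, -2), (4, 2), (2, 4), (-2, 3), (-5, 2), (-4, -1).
The point (-2, 5) lies strictly outside the polygon

Cast a horizontal ray to the right from the query point and count how many polygon edges it crosses (each edge strictly once or zero times, handled with the usual half-open convention). 
Parity of crossings → even ⇒ outside.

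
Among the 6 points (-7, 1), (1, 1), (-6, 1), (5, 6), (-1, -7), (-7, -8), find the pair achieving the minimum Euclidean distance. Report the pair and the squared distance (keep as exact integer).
Pair = ((-7, 1), (-6, 1)); squared distance = 1

Compute all C(6, 2) = 15 pairwise squared distances (x_i − x_j)² + (y_i − y_j)². The minimum is 1, attained by the pair ((-7, 1), (-6, 1)).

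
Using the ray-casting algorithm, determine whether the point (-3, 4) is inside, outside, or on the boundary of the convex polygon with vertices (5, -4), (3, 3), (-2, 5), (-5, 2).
The point (-3, 4) lies on the polygon boundary

Boundary check: the query satisfies the collinearity and bounding-box conditions for some polygon edge, so it lies exactly on the boundary.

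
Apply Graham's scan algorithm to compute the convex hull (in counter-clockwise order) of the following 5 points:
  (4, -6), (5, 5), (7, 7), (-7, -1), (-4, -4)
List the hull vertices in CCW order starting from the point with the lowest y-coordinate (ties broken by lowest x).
Hull (CCW) = [(4, -6), (7, 7), (-7, -1), (-4, -4)]

Graham scan procedure:
  1. Find the pivot p₀ = point with lowest y (tie → lowest x): (4, -6).
  2. Sort the remaining points by polar angle around p₀.
  3. Walk through sorted points, maintaining a stack; pop the top while the last three entries make a non-left turn (cross product ≤ 0).
  4. Final stack is the convex hull in CCW order: (4, -6), (7, 7), (-7, -1), (-4, -4).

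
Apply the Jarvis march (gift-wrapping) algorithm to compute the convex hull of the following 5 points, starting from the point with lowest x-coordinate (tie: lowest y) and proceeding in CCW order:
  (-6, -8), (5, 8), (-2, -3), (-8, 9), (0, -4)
Hull (CCW) = [(-8, 9), (-6, -8), (0, -4), (5, 8)]

Jarvis march: at each step, from the current hull vertex p, select the next vertex q as the point such that every other point lies strictly to the left of (or on) the directed line p → q. (Equivalently: for every other point r, the cross product (q − p) × (r − p) ≥ 0.)
Starting point (lowest x, tie lowest y): (-8, 9). Wrap until returning to start. Resulting hull: (-8, 9), (-6, -8), (0, -4), (5, 8).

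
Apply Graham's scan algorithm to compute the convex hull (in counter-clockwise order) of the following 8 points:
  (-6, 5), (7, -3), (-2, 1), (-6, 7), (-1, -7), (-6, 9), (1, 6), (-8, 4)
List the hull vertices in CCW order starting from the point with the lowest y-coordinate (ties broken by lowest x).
Hull (CCW) = [(-1, -7), (7, -3), (1, 6), (-6, 9), (-8, 4)]

Graham scan procedure:
  1. Find the pivot p₀ = point with lowest y (tie → lowest x): (-1, -7).
  2. Sort the remaining points by polar angle around p₀.
  3. Walk through sorted points, maintaining a stack; pop the top while the last three entries make a non-left turn (cross product ≤ 0).
  4. Final stack is the convex hull in CCW order: (-1, -7), (7, -3), (1, 6), (-6, 9), (-8, 4).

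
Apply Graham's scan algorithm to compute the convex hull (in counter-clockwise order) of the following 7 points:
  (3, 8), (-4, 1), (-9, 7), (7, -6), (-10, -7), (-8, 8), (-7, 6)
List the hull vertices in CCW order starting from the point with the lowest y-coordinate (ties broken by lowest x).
Hull (CCW) = [(-10, -7), (7, -6), (3, 8), (-8, 8), (-9, 7)]

Graham scan procedure:
  1. Find the pivot p₀ = point with lowest y (tie → lowest x): (-10, -7).
  2. Sort the remaining points by polar angle around p₀.
  3. Walk through sorted points, maintaining a stack; pop the top while the last three entries make a non-left turn (cross product ≤ 0).
  4. Final stack is the convex hull in CCW order: (-10, -7), (7, -6), (3, 8), (-8, 8), (-9, 7).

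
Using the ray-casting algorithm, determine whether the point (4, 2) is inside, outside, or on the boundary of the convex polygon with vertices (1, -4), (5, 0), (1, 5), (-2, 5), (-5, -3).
The point (4, 2) lies strictly outside the polygon

Cast a horizontal ray to the right from the query point and count how many polygon edges it crosses (each edge strictly once or zero times, handled with the usual half-open convention). 
Parity of crossings → even ⇒ outside.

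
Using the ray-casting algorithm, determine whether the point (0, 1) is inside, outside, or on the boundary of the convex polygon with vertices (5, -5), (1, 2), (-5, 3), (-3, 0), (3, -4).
The point (0, 1) lies strictly inside the polygon

Cast a horizontal ray to the right from the query point and count how many polygon edges it crosses (each edge strictly once or zero times, handled with the usual half-open convention). 
Parity of crossings → odd ⇒ inside.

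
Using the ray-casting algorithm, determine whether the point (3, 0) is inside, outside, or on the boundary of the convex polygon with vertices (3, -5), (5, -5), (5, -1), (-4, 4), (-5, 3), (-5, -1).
The point (3, 0) lies strictly inside the polygon

Cast a horizontal ray to the right from the query point and count how many polygon edges it crosses (each edge strictly once or zero times, handled with the usual half-open convention). 
Parity of crossings → odd ⇒ inside.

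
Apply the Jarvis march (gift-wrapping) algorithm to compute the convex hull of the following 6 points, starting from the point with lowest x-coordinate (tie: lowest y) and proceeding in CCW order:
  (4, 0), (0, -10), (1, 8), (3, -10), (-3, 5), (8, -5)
Hull (CCW) = [(-3, 5), (0, -10), (3, -10), (8, -5), (1, 8)]

Jarvis march: at each step, from the current hull vertex p, select the next vertex q as the point such that every other point lies strictly to the left of (or on) the directed line p → q. (Equivalently: for every other point r, the cross product (q − p) × (r − p) ≥ 0.)
Starting point (lowest x, tie lowest y): (-3, 5). Wrap until returning to start. Resulting hull: (-3, 5), (0, -10), (3, -10), (8, -5), (1, 8).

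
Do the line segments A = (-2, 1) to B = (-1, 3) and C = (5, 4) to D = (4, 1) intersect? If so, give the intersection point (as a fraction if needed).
No (intersection of containing lines falls outside at least one segment)

Parametrize and solve: t = 18, s = -11. At least one of these is outside [0, 1], so the segments do not intersect.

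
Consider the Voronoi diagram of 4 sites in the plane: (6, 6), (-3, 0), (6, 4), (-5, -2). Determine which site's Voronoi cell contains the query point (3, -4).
Nearest site = (-3, 0)

The Voronoi cell of site s contains exactly those query points closer to s than to any other site. Compute squared distances from q = (3, -4) to each site:
  (-3 − 3)² + (0 − -4)² = 52
  (-5 − 3)² + (-2 − -4)² = 68
  (6 − 3)² + (4 − -4)² = 73
  (6 − 3)² + (6 − -4)² = 109
Minimum is attained by (-3, 0), so q lies in its Voronoi cell.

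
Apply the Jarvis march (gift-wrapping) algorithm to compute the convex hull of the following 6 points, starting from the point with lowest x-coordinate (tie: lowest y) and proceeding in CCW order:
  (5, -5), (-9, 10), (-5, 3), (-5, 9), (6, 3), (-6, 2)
Hull (CCW) = [(-9, 10), (-6, 2), (5, -5), (6, 3), (-5, 9)]

Jarvis march: at each step, from the current hull vertex p, select the next vertex q as the point such that every other point lies strictly to the left of (or on) the directed line p → q. (Equivalently: for every other point r, the cross product (q − p) × (r − p) ≥ 0.)
Starting point (lowest x, tie lowest y): (-9, 10). Wrap until returning to start. Resulting hull: (-9, 10), (-6, 2), (5, -5), (6, 3), (-5, 9).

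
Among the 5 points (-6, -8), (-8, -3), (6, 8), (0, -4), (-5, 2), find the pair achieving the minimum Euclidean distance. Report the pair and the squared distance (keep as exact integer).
Pair = ((-6, -8), (-8, -3)); squared distance = 29

Compute all C(5, 2) = 10 pairwise squared distances (x_i − x_j)² + (y_i − y_j)². The minimum is 29, attained by the pair ((-6, -8), (-8, -3)).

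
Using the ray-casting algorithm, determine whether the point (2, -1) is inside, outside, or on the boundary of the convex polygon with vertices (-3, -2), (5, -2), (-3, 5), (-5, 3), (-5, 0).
The point (2, -1) lies strictly inside the polygon

Cast a horizontal ray to the right from the query point and count how many polygon edges it crosses (each edge strictly once or zero times, handled with the usual half-open convention). 
Parity of crossings → odd ⇒ inside.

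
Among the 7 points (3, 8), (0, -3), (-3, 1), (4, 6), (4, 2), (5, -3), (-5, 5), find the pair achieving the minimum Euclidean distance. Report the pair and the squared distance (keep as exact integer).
Pair = ((3, 8), (4, 6)); squared distance = 5

Compute all C(7, 2) = 21 pairwise squared distances (x_i − x_j)² + (y_i − y_j)². The minimum is 5, attained by the pair ((3, 8), (4, 6)).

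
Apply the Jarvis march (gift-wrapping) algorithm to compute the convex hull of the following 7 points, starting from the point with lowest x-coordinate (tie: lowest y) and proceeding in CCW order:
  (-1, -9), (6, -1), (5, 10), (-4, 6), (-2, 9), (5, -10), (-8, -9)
Hull (CCW) = [(-8, -9), (5, -10), (6, -1), (5, 10), (-2, 9), (-4, 6)]

Jarvis march: at each step, from the current hull vertex p, select the next vertex q as the point such that every other point lies strictly to the left of (or on) the directed line p → q. (Equivalently: for every other point r, the cross product (q − p) × (r − p) ≥ 0.)
Starting point (lowest x, tie lowest y): (-8, -9). Wrap until returning to start. Resulting hull: (-8, -9), (5, -10), (6, -1), (5, 10), (-2, 9), (-4, 6).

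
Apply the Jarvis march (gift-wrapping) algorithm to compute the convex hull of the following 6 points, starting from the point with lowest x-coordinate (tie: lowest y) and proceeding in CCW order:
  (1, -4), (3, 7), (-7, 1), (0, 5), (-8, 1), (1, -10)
Hull (CCW) = [(-8, 1), (1, -10), (3, 7)]

Jarvis march: at each step, from the current hull vertex p, select the next vertex q as the point such that every other point lies strictly to the left of (or on) the directed line p → q. (Equivalently: for every other point r, the cross product (q − p) × (r − p) ≥ 0.)
Starting point (lowest x, tie lowest y): (-8, 1). Wrap until returning to start. Resulting hull: (-8, 1), (1, -10), (3, 7).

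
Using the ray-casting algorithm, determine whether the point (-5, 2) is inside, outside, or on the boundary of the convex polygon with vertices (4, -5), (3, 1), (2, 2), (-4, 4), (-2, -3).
The point (-5, 2) lies strictly outside the polygon

Cast a horizontal ray to the right from the query point and count how many polygon edges it crosses (each edge strictly once or zero times, handled with the usual half-open convention). 
Parity of crossings → even ⇒ outside.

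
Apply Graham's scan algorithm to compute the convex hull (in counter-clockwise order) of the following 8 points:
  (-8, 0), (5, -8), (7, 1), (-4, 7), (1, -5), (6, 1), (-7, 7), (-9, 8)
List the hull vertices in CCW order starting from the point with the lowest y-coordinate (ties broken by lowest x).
Hull (CCW) = [(5, -8), (7, 1), (-4, 7), (-9, 8), (-8, 0)]

Graham scan procedure:
  1. Find the pivot p₀ = point with lowest y (tie → lowest x): (5, -8).
  2. Sort the remaining points by polar angle around p₀.
  3. Walk through sorted points, maintaining a stack; pop the top while the last three entries make a non-left turn (cross product ≤ 0).
  4. Final stack is the convex hull in CCW order: (5, -8), (7, 1), (-4, 7), (-9, 8), (-8, 0).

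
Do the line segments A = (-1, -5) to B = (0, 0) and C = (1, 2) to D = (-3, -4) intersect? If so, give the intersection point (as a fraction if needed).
No (intersection of containing lines falls outside at least one segment)

Parametrize and solve: t = 8/7, s = 3/14. At least one of these is outside [0, 1], so the segments do not intersect.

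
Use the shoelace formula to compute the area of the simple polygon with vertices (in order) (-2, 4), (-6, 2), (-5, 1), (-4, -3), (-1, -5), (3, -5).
Area = 41

Shoelace formula: Area = (1/2) |Σ_i (x_i · y_{i+1} − x_{i+1} · y_i)| (indices mod n). Compute each cross term:
  (-2)(2) − (-6)(4) = 20
  (-6)(1) − (-5)(2) = 4
  (-5)(-3) − (-4)(1) = 19
  (-4)(-5) − (-1)(-3) = 17
  (-1)(-5) − (3)(-5) = 20
  (3)(4) − (-2)(-5) = 2
Sum = 82, so (signed) Area = 82/2 = 41, |Area| = 41.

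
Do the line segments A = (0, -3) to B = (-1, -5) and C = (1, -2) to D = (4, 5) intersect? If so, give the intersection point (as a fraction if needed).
No (intersection of containing lines falls outside at least one segment)

Parametrize and solve: t = -4, s = 1. At least one of these is outside [0, 1], so the segments do not intersect.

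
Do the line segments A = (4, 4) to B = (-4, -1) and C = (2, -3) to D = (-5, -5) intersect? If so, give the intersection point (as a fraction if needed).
No (intersection of containing lines falls outside at least one segment)

Parametrize and solve: t = 45/19, s = 46/19. At least one of these is outside [0, 1], so the segments do not intersect.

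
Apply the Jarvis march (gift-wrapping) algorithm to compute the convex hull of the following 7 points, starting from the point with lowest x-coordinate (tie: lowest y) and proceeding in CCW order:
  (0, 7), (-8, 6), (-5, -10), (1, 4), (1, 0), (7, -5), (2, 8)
Hull (CCW) = [(-8, 6), (-5, -10), (7, -5), (2, 8)]

Jarvis march: at each step, from the current hull vertex p, select the next vertex q as the point such that every other point lies strictly to the left of (or on) the directed line p → q. (Equivalently: for every other point r, the cross product (q − p) × (r − p) ≥ 0.)
Starting point (lowest x, tie lowest y): (-8, 6). Wrap until returning to start. Resulting hull: (-8, 6), (-5, -10), (7, -5), (2, 8).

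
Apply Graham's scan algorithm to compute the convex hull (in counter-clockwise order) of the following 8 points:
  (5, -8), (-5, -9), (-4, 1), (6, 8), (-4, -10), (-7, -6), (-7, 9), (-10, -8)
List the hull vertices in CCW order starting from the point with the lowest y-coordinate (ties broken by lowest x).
Hull (CCW) = [(-4, -10), (5, -8), (6, 8), (-7, 9), (-10, -8)]

Graham scan procedure:
  1. Find the pivot p₀ = point with lowest y (tie → lowest x): (-4, -10).
  2. Sort the remaining points by polar angle around p₀.
  3. Walk through sorted points, maintaining a stack; pop the top while the last three entries make a non-left turn (cross product ≤ 0).
  4. Final stack is the convex hull in CCW order: (-4, -10), (5, -8), (6, 8), (-7, 9), (-10, -8).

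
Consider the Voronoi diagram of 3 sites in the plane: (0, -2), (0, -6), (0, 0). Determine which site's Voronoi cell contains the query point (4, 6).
Nearest site = (0, 0)

The Voronoi cell of site s contains exactly those query points closer to s than to any other site. Compute squared distances from q = (4, 6) to each site:
  (0 − 4)² + (0 − 6)² = 52
  (0 − 4)² + (-2 − 6)² = 80
  (0 − 4)² + (-6 − 6)² = 160
Minimum is attained by (0, 0), so q lies in its Voronoi cell.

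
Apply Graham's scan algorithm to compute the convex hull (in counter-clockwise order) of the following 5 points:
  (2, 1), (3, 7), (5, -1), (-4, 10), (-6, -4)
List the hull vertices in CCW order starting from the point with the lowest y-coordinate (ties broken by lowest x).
Hull (CCW) = [(-6, -4), (5, -1), (3, 7), (-4, 10)]

Graham scan procedure:
  1. Find the pivot p₀ = point with lowest y (tie → lowest x): (-6, -4).
  2. Sort the remaining points by polar angle around p₀.
  3. Walk through sorted points, maintaining a stack; pop the top while the last three entries make a non-left turn (cross product ≤ 0).
  4. Final stack is the convex hull in CCW order: (-6, -4), (5, -1), (3, 7), (-4, 10).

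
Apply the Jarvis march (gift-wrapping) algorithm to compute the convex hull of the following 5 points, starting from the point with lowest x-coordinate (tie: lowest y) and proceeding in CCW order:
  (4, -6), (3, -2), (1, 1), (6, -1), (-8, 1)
Hull (CCW) = [(-8, 1), (4, -6), (6, -1), (1, 1)]

Jarvis march: at each step, from the current hull vertex p, select the next vertex q as the point such that every other point lies strictly to the left of (or on) the directed line p → q. (Equivalently: for every other point r, the cross product (q − p) × (r − p) ≥ 0.)
Starting point (lowest x, tie lowest y): (-8, 1). Wrap until returning to start. Resulting hull: (-8, 1), (4, -6), (6, -1), (1, 1).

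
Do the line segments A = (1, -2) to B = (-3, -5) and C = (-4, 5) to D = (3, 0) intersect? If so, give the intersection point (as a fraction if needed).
No (intersection of containing lines falls outside at least one segment)

Parametrize and solve: t = -24/41, s = 43/41. At least one of these is outside [0, 1], so the segments do not intersect.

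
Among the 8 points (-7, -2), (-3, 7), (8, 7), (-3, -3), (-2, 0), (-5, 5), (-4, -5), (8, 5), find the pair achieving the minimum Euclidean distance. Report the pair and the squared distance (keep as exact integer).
Pair = ((8, 7), (8, 5)); squared distance = 4

Compute all C(8, 2) = 28 pairwise squared distances (x_i − x_j)² + (y_i − y_j)². The minimum is 4, attained by the pair ((8, 7), (8, 5)).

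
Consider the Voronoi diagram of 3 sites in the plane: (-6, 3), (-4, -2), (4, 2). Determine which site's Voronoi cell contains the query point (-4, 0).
Nearest site = (-4, -2)

The Voronoi cell of site s contains exactly those query points closer to s than to any other site. Compute squared distances from q = (-4, 0) to each site:
  (-4 − -4)² + (-2 − 0)² = 4
  (-6 − -4)² + (3 − 0)² = 13
  (4 − -4)² + (2 − 0)² = 68
Minimum is attained by (-4, -2), so q lies in its Voronoi cell.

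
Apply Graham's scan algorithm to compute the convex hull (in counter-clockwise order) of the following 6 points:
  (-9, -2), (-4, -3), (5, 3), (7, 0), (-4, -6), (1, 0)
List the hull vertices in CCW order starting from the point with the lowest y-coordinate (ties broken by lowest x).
Hull (CCW) = [(-4, -6), (7, 0), (5, 3), (-9, -2)]

Graham scan procedure:
  1. Find the pivot p₀ = point with lowest y (tie → lowest x): (-4, -6).
  2. Sort the remaining points by polar angle around p₀.
  3. Walk through sorted points, maintaining a stack; pop the top while the last three entries make a non-left turn (cross product ≤ 0).
  4. Final stack is the convex hull in CCW order: (-4, -6), (7, 0), (5, 3), (-9, -2).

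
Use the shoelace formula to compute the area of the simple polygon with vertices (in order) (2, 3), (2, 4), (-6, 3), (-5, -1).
Area = 20

Shoelace formula: Area = (1/2) |Σ_i (x_i · y_{i+1} − x_{i+1} · y_i)| (indices mod n). Compute each cross term:
  (2)(4) − (2)(3) = 2
  (2)(3) − (-6)(4) = 30
  (-6)(-1) − (-5)(3) = 21
  (-5)(3) − (2)(-1) = -13
Sum = 40, so (signed) Area = 40/2 = 20, |Area| = 20.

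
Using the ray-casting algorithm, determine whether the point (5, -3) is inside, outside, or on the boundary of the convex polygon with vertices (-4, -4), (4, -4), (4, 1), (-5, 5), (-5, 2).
The point (5, -3) lies strictly outside the polygon

Cast a horizontal ray to the right from the query point and count how many polygon edges it crosses (each edge strictly once or zero times, handled with the usual half-open convention). 
Parity of crossings → even ⇒ outside.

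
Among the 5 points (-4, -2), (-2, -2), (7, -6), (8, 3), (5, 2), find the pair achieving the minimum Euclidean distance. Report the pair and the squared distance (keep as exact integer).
Pair = ((-4, -2), (-2, -2)); squared distance = 4

Compute all C(5, 2) = 10 pairwise squared distances (x_i − x_j)² + (y_i − y_j)². The minimum is 4, attained by the pair ((-4, -2), (-2, -2)).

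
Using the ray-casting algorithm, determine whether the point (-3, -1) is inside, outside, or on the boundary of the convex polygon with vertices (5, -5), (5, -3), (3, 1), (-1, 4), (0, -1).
The point (-3, -1) lies strictly outside the polygon

Cast a horizontal ray to the right from the query point and count how many polygon edges it crosses (each edge strictly once or zero times, handled with the usual half-open convention). 
Parity of crossings → even ⇒ outside.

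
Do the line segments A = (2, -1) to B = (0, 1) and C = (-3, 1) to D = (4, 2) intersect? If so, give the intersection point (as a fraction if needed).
No (intersection of containing lines falls outside at least one segment)

Parametrize and solve: t = 19/16, s = 3/8. At least one of these is outside [0, 1], so the segments do not intersect.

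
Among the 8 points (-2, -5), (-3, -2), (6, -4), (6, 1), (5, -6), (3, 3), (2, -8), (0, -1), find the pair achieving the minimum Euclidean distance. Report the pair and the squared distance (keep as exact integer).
Pair = ((6, -4), (5, -6)); squared distance = 5

Compute all C(8, 2) = 28 pairwise squared distances (x_i − x_j)² + (y_i − y_j)². The minimum is 5, attained by the pair ((6, -4), (5, -6)).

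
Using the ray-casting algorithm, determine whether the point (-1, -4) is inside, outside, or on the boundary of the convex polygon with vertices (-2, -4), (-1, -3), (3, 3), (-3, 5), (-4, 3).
The point (-1, -4) lies strictly outside the polygon

Cast a horizontal ray to the right from the query point and count how many polygon edges it crosses (each edge strictly once or zero times, handled with the usual half-open convention). 
Parity of crossings → even ⇒ outside.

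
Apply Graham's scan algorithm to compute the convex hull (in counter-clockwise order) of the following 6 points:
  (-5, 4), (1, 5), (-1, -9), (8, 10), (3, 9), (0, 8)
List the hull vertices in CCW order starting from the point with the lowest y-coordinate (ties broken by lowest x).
Hull (CCW) = [(-1, -9), (8, 10), (3, 9), (0, 8), (-5, 4)]

Graham scan procedure:
  1. Find the pivot p₀ = point with lowest y (tie → lowest x): (-1, -9).
  2. Sort the remaining points by polar angle around p₀.
  3. Walk through sorted points, maintaining a stack; pop the top while the last three entries make a non-left turn (cross product ≤ 0).
  4. Final stack is the convex hull in CCW order: (-1, -9), (8, 10), (3, 9), (0, 8), (-5, 4).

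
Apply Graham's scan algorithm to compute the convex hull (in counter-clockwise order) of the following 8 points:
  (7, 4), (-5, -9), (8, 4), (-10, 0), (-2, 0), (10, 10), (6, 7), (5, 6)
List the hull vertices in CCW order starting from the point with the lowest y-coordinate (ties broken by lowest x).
Hull (CCW) = [(-5, -9), (8, 4), (10, 10), (-10, 0)]

Graham scan procedure:
  1. Find the pivot p₀ = point with lowest y (tie → lowest x): (-5, -9).
  2. Sort the remaining points by polar angle around p₀.
  3. Walk through sorted points, maintaining a stack; pop the top while the last three entries make a non-left turn (cross product ≤ 0).
  4. Final stack is the convex hull in CCW order: (-5, -9), (8, 4), (10, 10), (-10, 0).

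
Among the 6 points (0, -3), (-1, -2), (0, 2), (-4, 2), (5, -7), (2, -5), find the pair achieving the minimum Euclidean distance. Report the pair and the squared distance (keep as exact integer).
Pair = ((0, -3), (-1, -2)); squared distance = 2

Compute all C(6, 2) = 15 pairwise squared distances (x_i − x_j)² + (y_i − y_j)². The minimum is 2, attained by the pair ((0, -3), (-1, -2)).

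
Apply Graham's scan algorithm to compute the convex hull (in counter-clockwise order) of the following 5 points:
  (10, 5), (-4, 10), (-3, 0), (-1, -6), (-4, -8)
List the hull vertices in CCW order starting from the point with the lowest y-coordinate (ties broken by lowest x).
Hull (CCW) = [(-4, -8), (-1, -6), (10, 5), (-4, 10)]

Graham scan procedure:
  1. Find the pivot p₀ = point with lowest y (tie → lowest x): (-4, -8).
  2. Sort the remaining points by polar angle around p₀.
  3. Walk through sorted points, maintaining a stack; pop the top while the last three entries make a non-left turn (cross product ≤ 0).
  4. Final stack is the convex hull in CCW order: (-4, -8), (-1, -6), (10, 5), (-4, 10).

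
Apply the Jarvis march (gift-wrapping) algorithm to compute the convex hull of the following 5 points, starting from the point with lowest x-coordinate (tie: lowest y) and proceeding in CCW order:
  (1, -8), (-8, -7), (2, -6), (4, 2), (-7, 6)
Hull (CCW) = [(-8, -7), (1, -8), (2, -6), (4, 2), (-7, 6)]

Jarvis march: at each step, from the current hull vertex p, select the next vertex q as the point such that every other point lies strictly to the left of (or on) the directed line p → q. (Equivalently: for every other point r, the cross product (q − p) × (r − p) ≥ 0.)
Starting point (lowest x, tie lowest y): (-8, -7). Wrap until returning to start. Resulting hull: (-8, -7), (1, -8), (2, -6), (4, 2), (-7, 6).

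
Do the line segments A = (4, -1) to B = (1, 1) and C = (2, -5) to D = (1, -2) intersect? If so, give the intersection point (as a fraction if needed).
No (intersection of containing lines falls outside at least one segment)

Parametrize and solve: t = 10/7, s = 16/7. At least one of these is outside [0, 1], so the segments do not intersect.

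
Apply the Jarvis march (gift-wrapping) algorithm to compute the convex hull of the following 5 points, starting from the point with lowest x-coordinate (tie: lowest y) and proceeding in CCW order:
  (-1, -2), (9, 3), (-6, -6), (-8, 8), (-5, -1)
Hull (CCW) = [(-8, 8), (-6, -6), (9, 3)]

Jarvis march: at each step, from the current hull vertex p, select the next vertex q as the point such that every other point lies strictly to the left of (or on) the directed line p → q. (Equivalently: for every other point r, the cross product (q − p) × (r − p) ≥ 0.)
Starting point (lowest x, tie lowest y): (-8, 8). Wrap until returning to start. Resulting hull: (-8, 8), (-6, -6), (9, 3).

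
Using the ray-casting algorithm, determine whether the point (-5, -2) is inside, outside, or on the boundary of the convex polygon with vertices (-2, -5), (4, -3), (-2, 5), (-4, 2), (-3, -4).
The point (-5, -2) lies strictly outside the polygon

Cast a horizontal ray to the right from the query point and count how many polygon edges it crosses (each edge strictly once or zero times, handled with the usual half-open convention). 
Parity of crossings → even ⇒ outside.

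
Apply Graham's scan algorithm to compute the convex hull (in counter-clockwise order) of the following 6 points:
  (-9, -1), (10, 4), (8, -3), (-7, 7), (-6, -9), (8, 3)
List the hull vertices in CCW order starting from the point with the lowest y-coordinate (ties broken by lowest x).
Hull (CCW) = [(-6, -9), (8, -3), (10, 4), (-7, 7), (-9, -1)]

Graham scan procedure:
  1. Find the pivot p₀ = point with lowest y (tie → lowest x): (-6, -9).
  2. Sort the remaining points by polar angle around p₀.
  3. Walk through sorted points, maintaining a stack; pop the top while the last three entries make a non-left turn (cross product ≤ 0).
  4. Final stack is the convex hull in CCW order: (-6, -9), (8, -3), (10, 4), (-7, 7), (-9, -1).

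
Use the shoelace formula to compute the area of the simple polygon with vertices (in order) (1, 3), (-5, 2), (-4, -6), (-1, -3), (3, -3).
Area = 85/2

Shoelace formula: Area = (1/2) |Σ_i (x_i · y_{i+1} − x_{i+1} · y_i)| (indices mod n). Compute each cross term:
  (1)(2) − (-5)(3) = 17
  (-5)(-6) − (-4)(2) = 38
  (-4)(-3) − (-1)(-6) = 6
  (-1)(-3) − (3)(-3) = 12
  (3)(3) − (1)(-3) = 12
Sum = 85, so (signed) Area = 85/2 = 85/2, |Area| = 85/2.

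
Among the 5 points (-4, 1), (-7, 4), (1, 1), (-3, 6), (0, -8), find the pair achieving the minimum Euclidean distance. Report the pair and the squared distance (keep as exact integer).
Pair = ((-4, 1), (-7, 4)); squared distance = 18

Compute all C(5, 2) = 10 pairwise squared distances (x_i − x_j)² + (y_i − y_j)². The minimum is 18, attained by the pair ((-4, 1), (-7, 4)).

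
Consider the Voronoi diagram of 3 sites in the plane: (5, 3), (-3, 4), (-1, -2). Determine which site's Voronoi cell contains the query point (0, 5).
Nearest site = (-3, 4)

The Voronoi cell of site s contains exactly those query points closer to s than to any other site. Compute squared distances from q = (0, 5) to each site:
  (-3 − 0)² + (4 − 5)² = 10
  (5 − 0)² + (3 − 5)² = 29
  (-1 − 0)² + (-2 − 5)² = 50
Minimum is attained by (-3, 4), so q lies in its Voronoi cell.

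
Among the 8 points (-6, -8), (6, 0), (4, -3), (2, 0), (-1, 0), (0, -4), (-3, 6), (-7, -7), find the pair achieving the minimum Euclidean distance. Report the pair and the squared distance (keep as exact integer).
Pair = ((-6, -8), (-7, -7)); squared distance = 2

Compute all C(8, 2) = 28 pairwise squared distances (x_i − x_j)² + (y_i − y_j)². The minimum is 2, attained by the pair ((-6, -8), (-7, -7)).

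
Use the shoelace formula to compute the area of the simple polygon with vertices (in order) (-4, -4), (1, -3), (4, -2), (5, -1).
Area = 4

Shoelace formula: Area = (1/2) |Σ_i (x_i · y_{i+1} − x_{i+1} · y_i)| (indices mod n). Compute each cross term:
  (-4)(-3) − (1)(-4) = 16
  (1)(-2) − (4)(-3) = 10
  (4)(-1) − (5)(-2) = 6
  (5)(-4) − (-4)(-1) = -24
Sum = 8, so (signed) Area = 8/2 = 4, |Area| = 4.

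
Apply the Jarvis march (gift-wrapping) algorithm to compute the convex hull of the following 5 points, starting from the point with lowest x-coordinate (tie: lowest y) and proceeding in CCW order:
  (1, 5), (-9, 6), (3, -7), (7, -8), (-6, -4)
Hull (CCW) = [(-9, 6), (-6, -4), (3, -7), (7, -8), (1, 5)]

Jarvis march: at each step, from the current hull vertex p, select the next vertex q as the point such that every other point lies strictly to the left of (or on) the directed line p → q. (Equivalently: for every other point r, the cross product (q − p) × (r − p) ≥ 0.)
Starting point (lowest x, tie lowest y): (-9, 6). Wrap until returning to start. Resulting hull: (-9, 6), (-6, -4), (3, -7), (7, -8), (1, 5).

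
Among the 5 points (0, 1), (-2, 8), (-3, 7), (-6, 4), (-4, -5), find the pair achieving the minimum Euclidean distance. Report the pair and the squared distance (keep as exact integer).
Pair = ((-2, 8), (-3, 7)); squared distance = 2

Compute all C(5, 2) = 10 pairwise squared distances (x_i − x_j)² + (y_i − y_j)². The minimum is 2, attained by the pair ((-2, 8), (-3, 7)).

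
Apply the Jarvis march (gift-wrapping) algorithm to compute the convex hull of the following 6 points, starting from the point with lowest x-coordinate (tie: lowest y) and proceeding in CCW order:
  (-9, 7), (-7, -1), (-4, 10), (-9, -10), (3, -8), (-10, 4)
Hull (CCW) = [(-10, 4), (-9, -10), (3, -8), (-4, 10), (-9, 7)]

Jarvis march: at each step, from the current hull vertex p, select the next vertex q as the point such that every other point lies strictly to the left of (or on) the directed line p → q. (Equivalently: for every other point r, the cross product (q − p) × (r − p) ≥ 0.)
Starting point (lowest x, tie lowest y): (-10, 4). Wrap until returning to start. Resulting hull: (-10, 4), (-9, -10), (3, -8), (-4, 10), (-9, 7).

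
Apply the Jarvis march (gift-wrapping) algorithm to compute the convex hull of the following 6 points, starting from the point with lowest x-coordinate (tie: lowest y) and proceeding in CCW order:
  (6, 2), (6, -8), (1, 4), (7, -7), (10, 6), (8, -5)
Hull (CCW) = [(1, 4), (6, -8), (7, -7), (8, -5), (10, 6)]

Jarvis march: at each step, from the current hull vertex p, select the next vertex q as the point such that every other point lies strictly to the left of (or on) the directed line p → q. (Equivalently: for every other point r, the cross product (q − p) × (r − p) ≥ 0.)
Starting point (lowest x, tie lowest y): (1, 4). Wrap until returning to start. Resulting hull: (1, 4), (6, -8), (7, -7), (8, -5), (10, 6).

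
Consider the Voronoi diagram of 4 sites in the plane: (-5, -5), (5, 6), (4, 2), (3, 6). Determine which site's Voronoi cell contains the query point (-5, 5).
Nearest site = (3, 6)

The Voronoi cell of site s contains exactly those query points closer to s than to any other site. Compute squared distances from q = (-5, 5) to each site:
  (3 − -5)² + (6 − 5)² = 65
  (4 − -5)² + (2 − 5)² = 90
  (-5 − -5)² + (-5 − 5)² = 100
  (5 − -5)² + (6 − 5)² = 101
Minimum is attained by (3, 6), so q lies in its Voronoi cell.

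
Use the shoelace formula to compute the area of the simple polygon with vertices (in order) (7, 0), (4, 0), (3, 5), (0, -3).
Area = 16

Shoelace formula: Area = (1/2) |Σ_i (x_i · y_{i+1} − x_{i+1} · y_i)| (indices mod n). Compute each cross term:
  (7)(0) − (4)(0) = 0
  (4)(5) − (3)(0) = 20
  (3)(-3) − (0)(5) = -9
  (0)(0) − (7)(-3) = 21
Sum = 32, so (signed) Area = 32/2 = 16, |Area| = 16.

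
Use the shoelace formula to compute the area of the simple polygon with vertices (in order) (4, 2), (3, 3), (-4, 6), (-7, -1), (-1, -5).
Area = 67

Shoelace formula: Area = (1/2) |Σ_i (x_i · y_{i+1} − x_{i+1} · y_i)| (indices mod n). Compute each cross term:
  (4)(3) − (3)(2) = 6
  (3)(6) − (-4)(3) = 30
  (-4)(-1) − (-7)(6) = 46
  (-7)(-5) − (-1)(-1) = 34
  (-1)(2) − (4)(-5) = 18
Sum = 134, so (signed) Area = 134/2 = 67, |Area| = 67.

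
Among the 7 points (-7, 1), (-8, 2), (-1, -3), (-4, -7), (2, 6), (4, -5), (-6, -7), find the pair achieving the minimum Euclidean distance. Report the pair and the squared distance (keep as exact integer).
Pair = ((-7, 1), (-8, 2)); squared distance = 2

Compute all C(7, 2) = 21 pairwise squared distances (x_i − x_j)² + (y_i − y_j)². The minimum is 2, attained by the pair ((-7, 1), (-8, 2)).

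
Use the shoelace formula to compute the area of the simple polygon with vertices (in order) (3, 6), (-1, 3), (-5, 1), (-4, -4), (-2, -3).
Area = 27

Shoelace formula: Area = (1/2) |Σ_i (x_i · y_{i+1} − x_{i+1} · y_i)| (indices mod n). Compute each cross term:
  (3)(3) − (-1)(6) = 15
  (-1)(1) − (-5)(3) = 14
  (-5)(-4) − (-4)(1) = 24
  (-4)(-3) − (-2)(-4) = 4
  (-2)(6) − (3)(-3) = -3
Sum = 54, so (signed) Area = 54/2 = 27, |Area| = 27.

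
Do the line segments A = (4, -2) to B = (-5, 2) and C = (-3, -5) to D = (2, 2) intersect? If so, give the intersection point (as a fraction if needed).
Yes; intersection at (26/83, -30/83) (t = 34/83 on AB, s = 55/83 on CD)

Parametrize AB as A + t(B − A) = (4 + -9 t, -2 + 4 t) and CD as C + s(D − C) = (-3 + 5 s, -5 + 7 s). Solve the linear system for (t, s). Determinant = 83 ≠ 0, so a unique intersection of the containing lines exists. Solution: t = 34/83, s = 55/83 — both in [0, 1], so the segments cross. Intersection point: (26/83, -30/83).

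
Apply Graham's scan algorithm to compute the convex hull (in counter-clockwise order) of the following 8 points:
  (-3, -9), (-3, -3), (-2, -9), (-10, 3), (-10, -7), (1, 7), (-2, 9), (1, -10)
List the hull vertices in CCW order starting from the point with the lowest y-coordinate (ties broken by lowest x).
Hull (CCW) = [(1, -10), (1, 7), (-2, 9), (-10, 3), (-10, -7), (-3, -9)]

Graham scan procedure:
  1. Find the pivot p₀ = point with lowest y (tie → lowest x): (1, -10).
  2. Sort the remaining points by polar angle around p₀.
  3. Walk through sorted points, maintaining a stack; pop the top while the last three entries make a non-left turn (cross product ≤ 0).
  4. Final stack is the convex hull in CCW order: (1, -10), (1, 7), (-2, 9), (-10, 3), (-10, -7), (-3, -9).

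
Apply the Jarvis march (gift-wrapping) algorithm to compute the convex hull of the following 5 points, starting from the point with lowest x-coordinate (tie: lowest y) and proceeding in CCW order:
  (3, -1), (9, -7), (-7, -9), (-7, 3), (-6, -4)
Hull (CCW) = [(-7, -9), (9, -7), (3, -1), (-7, 3)]

Jarvis march: at each step, from the current hull vertex p, select the next vertex q as the point such that every other point lies strictly to the left of (or on) the directed line p → q. (Equivalently: for every other point r, the cross product (q − p) × (r − p) ≥ 0.)
Starting point (lowest x, tie lowest y): (-7, -9). Wrap until returning to start. Resulting hull: (-7, -9), (9, -7), (3, -1), (-7, 3).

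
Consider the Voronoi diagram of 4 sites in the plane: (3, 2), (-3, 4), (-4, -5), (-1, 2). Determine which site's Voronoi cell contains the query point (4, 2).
Nearest site = (3, 2)

The Voronoi cell of site s contains exactly those query points closer to s than to any other site. Compute squared distances from q = (4, 2) to each site:
  (3 − 4)² + (2 − 2)² = 1
  (-1 − 4)² + (2 − 2)² = 25
  (-3 − 4)² + (4 − 2)² = 53
  (-4 − 4)² + (-5 − 2)² = 113
Minimum is attained by (3, 2), so q lies in its Voronoi cell.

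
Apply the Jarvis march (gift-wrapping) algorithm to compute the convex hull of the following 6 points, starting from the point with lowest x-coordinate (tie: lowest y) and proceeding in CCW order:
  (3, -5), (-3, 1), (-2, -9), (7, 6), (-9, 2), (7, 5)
Hull (CCW) = [(-9, 2), (-2, -9), (3, -5), (7, 5), (7, 6)]

Jarvis march: at each step, from the current hull vertex p, select the next vertex q as the point such that every other point lies strictly to the left of (or on) the directed line p → q. (Equivalently: for every other point r, the cross product (q − p) × (r − p) ≥ 0.)
Starting point (lowest x, tie lowest y): (-9, 2). Wrap until returning to start. Resulting hull: (-9, 2), (-2, -9), (3, -5), (7, 5), (7, 6).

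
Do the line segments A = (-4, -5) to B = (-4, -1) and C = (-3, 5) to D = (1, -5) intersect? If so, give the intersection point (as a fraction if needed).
No (intersection of containing lines falls outside at least one segment)

Parametrize and solve: t = 25/8, s = -1/4. At least one of these is outside [0, 1], so the segments do not intersect.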